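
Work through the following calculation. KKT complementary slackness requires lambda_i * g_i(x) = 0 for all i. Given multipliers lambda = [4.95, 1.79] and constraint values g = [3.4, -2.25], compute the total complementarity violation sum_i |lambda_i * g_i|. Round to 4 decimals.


KKT complementary slackness check:
lambda_1 * g_1 = 4.95 * 3.4 = 16.83
lambda_2 * g_2 = 1.79 * -2.25 = -4.0275
Total violation = 16.83 + 4.0275 = 20.8575


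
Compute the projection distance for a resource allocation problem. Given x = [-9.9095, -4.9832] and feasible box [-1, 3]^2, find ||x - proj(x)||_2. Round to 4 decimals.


Project each component onto [-1, 3].
clip(-9.9095) = -1.0, clip(-4.9832) = -1.0
Projection = [-1.0, -1.0]
Squared diffs: [79.3792, 15.8659]
Distance = sqrt(95.2451) = 9.7594


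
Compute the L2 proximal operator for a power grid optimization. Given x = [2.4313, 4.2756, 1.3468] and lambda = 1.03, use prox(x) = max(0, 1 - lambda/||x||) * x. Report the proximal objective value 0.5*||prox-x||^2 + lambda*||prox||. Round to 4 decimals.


Step 1: Compute ||x||.
||x|| = 5.0996
Step 2: Compute scaling factor.
scale = max(0, 1 - 1.03/5.0996) = 0.798
Step 3: prox(x) = [1.9402, 3.412, 1.0748]
||prox(x)|| = 4.0696
Step 4: Proximal objective.
0.5*||prox-x||^2 = 0.5305
lambda*||prox|| = 4.1917
Total = 4.7221


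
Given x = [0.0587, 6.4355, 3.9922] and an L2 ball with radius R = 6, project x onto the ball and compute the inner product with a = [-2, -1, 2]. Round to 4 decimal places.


Step 1: Compute ||x|| (intermediates to 6 decimals).
||x|| = sqrt(0.0587^2 + 6.4355^2 + 3.9922^2) = 7.573425
Step 2: Project.
Since ||x|| > R, scale = R/||x|| = 6/7.573425 = 0.792244, proj(x) = scale * x
proj(x) = [0.046505, 5.098486, 3.162796]
Step 3: Dot product.
a^T * proj(x) = -2*0.046505 - 1*5.098486 + 2*3.162796 = 1.1341


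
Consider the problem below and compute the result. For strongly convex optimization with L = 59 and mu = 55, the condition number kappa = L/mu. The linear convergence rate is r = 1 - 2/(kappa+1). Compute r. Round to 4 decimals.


Step 1: Compute the condition number.
kappa = L/mu = 59/55 = 1.0727
Step 2: Compute the convergence rate.
r = 1 - 2/(kappa + 1) = 1 - 2*mu/(L + mu) = (L - mu)/(L + mu) = 4/114 = 0.0351


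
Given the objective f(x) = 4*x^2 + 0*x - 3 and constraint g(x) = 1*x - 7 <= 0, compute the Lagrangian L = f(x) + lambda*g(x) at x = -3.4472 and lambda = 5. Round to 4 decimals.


Step 1: Evaluate f(x).
f(-3.4472) = 4*(-3.4472)^2 + 0*(-3.4472) - 3 = 44.5328
Step 2: Evaluate g(x).
g(-3.4472) = 1*-3.4472 - 7 = -10.4472
Step 3: Compute Lagrangian.
L = 44.5328 + 5*-10.4472 = -7.7032


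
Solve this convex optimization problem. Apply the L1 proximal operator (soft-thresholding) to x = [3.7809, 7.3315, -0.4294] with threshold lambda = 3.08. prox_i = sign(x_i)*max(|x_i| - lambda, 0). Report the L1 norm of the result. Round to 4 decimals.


Soft-thresholding with lambda = 3.08:
prox(3.7809) = sign(3.7809)*max(|3.7809| - 3.08, 0) = 0.7009
prox(7.3315) = sign(7.3315)*max(|7.3315| - 3.08, 0) = 4.2515
prox(-0.4294) = sign(-0.4294)*max(|-0.4294| - 3.08, 0) = 0.0
prox(x) = [0.7009, 4.2515, 0.0]
||prox(x)||_1 = 0.7009 + 4.2515 + 0.0 = 4.9524


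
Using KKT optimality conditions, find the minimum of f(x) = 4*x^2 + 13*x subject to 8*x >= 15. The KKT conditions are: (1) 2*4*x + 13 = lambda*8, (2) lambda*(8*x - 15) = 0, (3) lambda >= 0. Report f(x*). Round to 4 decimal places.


Step 1: Try lambda = 0 (constraint inactive).
x_unc = -13/(2*4) = -1.625
Check: 8*-1.625 = -13.0 < 15 -- violated!
Step 2: Constraint must be active: 8*x = 15
x* = 15/8 = 1.875
lambda = (2*4*1.875 + 13)/8 = 3.5
Step 3: Compute optimal value.
f(x*) = 4*1.875^2 + 13*1.875 = 38.4375


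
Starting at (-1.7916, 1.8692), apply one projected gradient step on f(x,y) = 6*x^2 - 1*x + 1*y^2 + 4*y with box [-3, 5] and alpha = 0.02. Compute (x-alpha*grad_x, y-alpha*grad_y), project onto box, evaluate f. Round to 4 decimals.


Step 1: Compute gradient at (-1.7916, 1.8692).
grad_x = 2*6*-1.7916 - 1 = -22.4992
grad_y = 2*1*1.8692 + 4 = 7.7384
Step 2: Gradient step.
x_raw = -1.7916 - 0.02*-22.4992 = -1.3416
y_raw = 1.8692 - 0.02*7.7384 = 1.7144
Step 3: Project onto [-3, 5].
x_proj = clip(-1.3416) = -1.3416
y_proj = clip(1.7144) = 1.7144
Step 4: Evaluate f.
f(-1.3416, 1.7144) = 21.9382


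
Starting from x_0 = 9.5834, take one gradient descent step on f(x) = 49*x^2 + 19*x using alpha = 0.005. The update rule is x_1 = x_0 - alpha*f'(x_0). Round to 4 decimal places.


We compute the gradient at x_0 and apply the update.
f'(x) = 98*x + 19
f'(9.5834) = 98*9.5834 + 19 = 958.1732
x_1 = 9.5834 - 0.005*958.1732 = 4.7925


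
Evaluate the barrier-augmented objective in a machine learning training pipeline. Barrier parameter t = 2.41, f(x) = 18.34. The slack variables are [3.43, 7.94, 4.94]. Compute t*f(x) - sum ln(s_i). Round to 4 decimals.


Step 1: Compute log-barrier.
ln values: [1.2326, 2.0719, 1.5974]
phi = -(1.2326 + 2.0719 + 1.5974) = -4.9018
Step 2: Compute augmented objective.
t*f(x) = 2.41*18.34 = 44.1994
Total = 44.1994 - 4.9018 = 39.2976


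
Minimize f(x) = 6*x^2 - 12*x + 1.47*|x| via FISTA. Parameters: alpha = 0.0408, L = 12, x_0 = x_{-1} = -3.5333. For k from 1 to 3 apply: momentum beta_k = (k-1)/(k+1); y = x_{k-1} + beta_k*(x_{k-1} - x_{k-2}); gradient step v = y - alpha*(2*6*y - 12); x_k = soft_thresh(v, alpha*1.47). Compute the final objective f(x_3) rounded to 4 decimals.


FISTA on f(x) = 6*x^2 - 12*x + 1.47*|x|
L = 12, alpha = 0.0408
Iteration 1: beta = 0.0, y = -3.5333 + 0.0*(-3.5333 + 3.5333) = -3.5333
  grad(y) = -54.3996, v = y - alpha*grad = -1.3138
  prox(v) = soft_thresh(-1.3138, 0.06) = -1.2538
Iteration 2: beta = 0.3333, y = -1.2538 + 0.3333*(-1.2538 + 3.5333) = -0.494
  grad(y) = -17.9279, v = y - alpha*grad = 0.2375
  prox(v) = soft_thresh(0.2375, 0.06) = 0.1775
Iteration 3: beta = 0.5, y = 0.1775 + 0.5*(0.1775 + 1.2538) = 0.8931
  grad(y) = -1.2823, v = y - alpha*grad = 0.9455
  prox(v) = soft_thresh(0.9455, 0.06) = 0.8855
f(x_3) = 6*0.8855^2 - 12*0.8855 + 1.47*|0.8855| = -4.6197


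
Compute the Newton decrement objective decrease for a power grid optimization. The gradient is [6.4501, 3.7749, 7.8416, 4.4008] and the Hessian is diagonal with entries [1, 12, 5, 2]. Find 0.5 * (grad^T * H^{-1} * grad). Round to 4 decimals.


Step 1: H is diagonal, so H^(-1) * g = [6.4501, 0.3146, 1.5683, 2.2004].
Step 2: g^T H^(-1) g = sum_i g_i^2 / H_ii
  = (6.4501)^2/1 + (3.7749)^2/12 + (7.8416)^2/5 + (4.4008)^2/2
  = 41.6038 + 1.1875 + 12.2981 + 9.6835 = 64.7729
Step 3: Objective decrease = 0.5 * g^T H^(-1) g = 32.3865


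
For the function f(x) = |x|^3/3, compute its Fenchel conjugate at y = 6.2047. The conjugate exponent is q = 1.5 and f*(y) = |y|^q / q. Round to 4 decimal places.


The conjugate exponent q satisfies 1/p + 1/q = 1.
p = 3, so q = 3/(3 - 1) = 1.5
|y|^q = 6.2047^1.5 = 15.4554
f*(6.2047) = 15.4554 / 1.5 = 10.3036


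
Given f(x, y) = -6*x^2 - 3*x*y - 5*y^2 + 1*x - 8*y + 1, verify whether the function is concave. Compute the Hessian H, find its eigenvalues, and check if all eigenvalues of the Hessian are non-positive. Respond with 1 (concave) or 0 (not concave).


The Hessian of f(x,y) = -6*x^2 - 3*x*y - 5*y^2 + 1*x - 8*y + 1 is:
H = [[-12, -3], [-3, -10]]
Trace = -12 - 10 = -22
Determinant = -12*-10 - (-3)^2 = 111
Discriminant = (-22)^2 - 4*111 = 40.0
Eigenvalues: lambda_1 = -14.1623, lambda_2 = -7.8377
The function is concave.

1


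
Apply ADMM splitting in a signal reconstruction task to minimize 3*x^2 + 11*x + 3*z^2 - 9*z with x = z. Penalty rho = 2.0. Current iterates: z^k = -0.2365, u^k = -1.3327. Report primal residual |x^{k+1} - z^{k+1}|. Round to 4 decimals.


ADMM iteration with rho = 2.0, z^k = -0.2365, u^k = -1.3327
Step 1: x-update.
Minimize 3*x^2 + 11*x + (2.0/2)*(x + 0.2365 - 1.3327)^2
FOC: (2*3 + 2.0)*x = -11 + 2.0*(-0.2365 + 1.3327)
x^{k+1} = -1.101
Step 2: z-update.
Minimize 3*z^2 - 9*z + (2.0/2)*(-1.101 - z - 1.3327)^2
FOC: (2*3 + 2.0)*z = 9 + 2.0*(-1.101 - 1.3327)
z^{k+1} = 0.5166
Step 3: u-update.
u^{k+1} = -1.3327 - 1.101 - 0.5166 = -2.9502
Step 4: Primal residual = |-1.101 - 0.5166| = 1.6175


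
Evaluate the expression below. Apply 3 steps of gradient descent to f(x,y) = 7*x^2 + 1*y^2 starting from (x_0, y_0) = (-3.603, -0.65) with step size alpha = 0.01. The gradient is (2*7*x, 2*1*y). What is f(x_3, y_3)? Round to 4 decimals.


Gradient descent on f(x,y) = 7*x^2 + 1*y^2.
Starting point: (-3.603, -0.65), alpha = 0.01
Step 1: grad_x = 2*7*-3.603 = -50.442, grad_y = 2*1*-0.65 = -1.3
  x_1 = -3.603 - 0.01*-50.442 = -3.0986
  y_1 = -0.65 - 0.01*-1.3 = -0.637
Step 2: grad_x = 2*7*-3.0986 = -43.3801, grad_y = 2*1*-0.637 = -1.274
  x_2 = -3.0986 - 0.01*-43.3801 = -2.6648
  y_2 = -0.637 - 0.01*-1.274 = -0.6243
Step 3: grad_x = 2*7*-2.6648 = -37.3069, grad_y = 2*1*-0.6243 = -1.2485
  x_3 = -2.6648 - 0.01*-37.3069 = -2.2917
  y_3 = -0.6243 - 0.01*-1.2485 = -0.6118
f(-2.2917, -0.6118) = 7*(-2.2917)^2 + 1*(-0.6118)^2 = 37.1378


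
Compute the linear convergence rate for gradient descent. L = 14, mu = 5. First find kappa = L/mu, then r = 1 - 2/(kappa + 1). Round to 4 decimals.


Step 1: Compute the condition number.
kappa = L/mu = 14/5 = 2.8
Step 2: Compute the convergence rate.
r = 1 - 2/(kappa + 1) = 1 - 2*mu/(L + mu) = (L - mu)/(L + mu) = 9/19 = 0.4737


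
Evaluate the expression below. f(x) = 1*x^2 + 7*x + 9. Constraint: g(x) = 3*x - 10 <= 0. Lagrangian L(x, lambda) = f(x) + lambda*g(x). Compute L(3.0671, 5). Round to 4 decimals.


Step 1: Evaluate f(x).
f(3.0671) = 1*3.0671^2 + 7*3.0671 + 9 = 39.8768
Step 2: Evaluate g(x).
g(3.0671) = 3*3.0671 - 10 = -0.7987
Step 3: Compute Lagrangian.
L = 39.8768 + 5*-0.7987 = 35.8833


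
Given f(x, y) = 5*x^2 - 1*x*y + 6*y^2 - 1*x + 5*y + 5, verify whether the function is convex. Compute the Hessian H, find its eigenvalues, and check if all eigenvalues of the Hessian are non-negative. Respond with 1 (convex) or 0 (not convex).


The Hessian of f(x,y) = 5*x^2 - 1*x*y + 6*y^2 - 1*x + 5*y + 5 is:
H = [[10, -1], [-1, 12]]
Trace = 10 + 12 = 22
Determinant = 10*12 - (-1)^2 = 119
Discriminant = (22)^2 - 4*119 = 8.0
Eigenvalues: lambda_1 = 9.5858, lambda_2 = 12.4142
The function is convex.

1


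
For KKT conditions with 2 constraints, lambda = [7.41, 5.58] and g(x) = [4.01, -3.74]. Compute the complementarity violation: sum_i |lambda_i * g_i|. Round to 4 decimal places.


KKT complementary slackness check:
lambda_1 * g_1 = 7.41 * 4.01 = 29.7141
lambda_2 * g_2 = 5.58 * -3.74 = -20.8692
Total violation = 29.7141 + 20.8692 = 50.5833


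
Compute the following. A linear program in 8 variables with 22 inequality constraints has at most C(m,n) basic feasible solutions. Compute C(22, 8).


Each vertex corresponds to some choice of n active constraints out of m, so the number of vertices is at most C(m, n) = m! / (n!(m-n)!).
m = 22, n = 8
Numerator: 22 * 21 * 20 * 19 * 18 * 17 * 16 * 15
Denominator: 8! = 40320
C(22, 8) = 319770


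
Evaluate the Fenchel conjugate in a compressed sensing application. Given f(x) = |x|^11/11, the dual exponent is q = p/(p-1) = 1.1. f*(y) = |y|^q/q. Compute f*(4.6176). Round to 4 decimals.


The conjugate exponent q satisfies 1/p + 1/q = 1.
p = 11, so q = 11/(11 - 1) = 1.1
|y|^q = 4.6176^1.1 = 5.3809
f*(4.6176) = 5.3809 / 1.1 = 4.8918


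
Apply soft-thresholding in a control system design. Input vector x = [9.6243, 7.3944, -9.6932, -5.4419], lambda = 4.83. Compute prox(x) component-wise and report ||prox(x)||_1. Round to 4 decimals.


Soft-thresholding with lambda = 4.83:
prox(9.6243) = sign(9.6243)*max(|9.6243| - 4.83, 0) = 4.7943
prox(7.3944) = sign(7.3944)*max(|7.3944| - 4.83, 0) = 2.5644
prox(-9.6932) = sign(-9.6932)*max(|-9.6932| - 4.83, 0) = -4.8632
prox(-5.4419) = sign(-5.4419)*max(|-5.4419| - 4.83, 0) = -0.6119
prox(x) = [4.7943, 2.5644, -4.8632, -0.6119]
||prox(x)||_1 = 4.7943 + 2.5644 + 4.8632 + 0.6119 = 12.8338


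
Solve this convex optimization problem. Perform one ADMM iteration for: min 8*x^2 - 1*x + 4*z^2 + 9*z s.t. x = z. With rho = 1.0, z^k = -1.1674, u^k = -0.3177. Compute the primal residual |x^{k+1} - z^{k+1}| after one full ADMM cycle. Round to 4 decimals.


ADMM iteration with rho = 1.0, z^k = -1.1674, u^k = -0.3177
Step 1: x-update.
Minimize 8*x^2 - 1*x + (1.0/2)*(x + 1.1674 - 0.3177)^2
FOC: (2*8 + 1.0)*x = 1 + 1.0*(-1.1674 + 0.3177)
x^{k+1} = 0.0088
Step 2: z-update.
Minimize 4*z^2 + 9*z + (1.0/2)*(0.0088 - z - 0.3177)^2
FOC: (2*4 + 1.0)*z = -9 + 1.0*(0.0088 - 0.3177)
z^{k+1} = -1.0343
Step 3: u-update.
u^{k+1} = -0.3177 + 0.0088 + 1.0343 = 0.7255
Step 4: Primal residual = |0.0088 + 1.0343| = 1.0432


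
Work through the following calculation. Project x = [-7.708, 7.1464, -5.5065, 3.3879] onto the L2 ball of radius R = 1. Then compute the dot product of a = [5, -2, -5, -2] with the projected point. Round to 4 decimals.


Step 1: Compute ||x|| (intermediates to 6 decimals).
||x|| = sqrt((-7.708)^2 + 7.1464^2 + (-5.5065)^2 + 3.3879^2) = 12.340328
Step 2: Project.
Since ||x|| > R, scale = R/||x|| = 1/12.340328 = 0.081035, proj(x) = scale * x
proj(x) = [-0.624618, 0.579109, -0.446219, 0.274538]
Step 3: Dot product.
a^T * proj(x) = 5*(-0.624618) - 2*0.579109 - 5*(-0.446219) - 2*0.274538 = -2.5993


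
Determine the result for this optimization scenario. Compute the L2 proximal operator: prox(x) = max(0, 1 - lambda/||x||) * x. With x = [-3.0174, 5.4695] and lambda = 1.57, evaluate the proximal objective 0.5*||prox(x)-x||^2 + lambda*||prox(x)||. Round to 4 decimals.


Step 1: Compute ||x||.
||x|| = 6.2466
Step 2: Compute scaling factor.
scale = max(0, 1 - 1.57/6.2466) = 0.7487
Step 3: prox(x) = [-2.259, 4.0948]
||prox(x)|| = 4.6766
Step 4: Proximal objective.
0.5*||prox-x||^2 = 1.2325
lambda*||prox|| = 7.3423
Total = 8.5747


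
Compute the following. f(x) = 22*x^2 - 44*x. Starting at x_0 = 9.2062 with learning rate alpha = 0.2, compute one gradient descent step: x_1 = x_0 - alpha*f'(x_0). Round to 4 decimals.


We compute the gradient at x_0 and apply the update.
f'(x) = 44*x - 44
f'(9.2062) = 44*9.2062 - 44 = 361.0728
x_1 = 9.2062 - 0.2*361.0728 = -63.0084


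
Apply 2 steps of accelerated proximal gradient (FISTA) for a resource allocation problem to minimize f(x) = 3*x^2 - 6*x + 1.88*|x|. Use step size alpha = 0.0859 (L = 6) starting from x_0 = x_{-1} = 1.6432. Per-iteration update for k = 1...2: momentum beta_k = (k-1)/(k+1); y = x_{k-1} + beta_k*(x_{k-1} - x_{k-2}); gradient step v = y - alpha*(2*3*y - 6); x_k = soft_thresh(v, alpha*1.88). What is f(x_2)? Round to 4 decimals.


FISTA on f(x) = 3*x^2 - 6*x + 1.88*|x|
L = 6, alpha = 0.0859
Iteration 1: beta = 0.0, y = 1.6432 + 0.0*(1.6432 - 1.6432) = 1.6432
  grad(y) = 3.8592, v = y - alpha*grad = 1.3117
  prox(v) = soft_thresh(1.3117, 0.1615) = 1.1502
Iteration 2: beta = 0.3333, y = 1.1502 + 0.3333*(1.1502 - 1.6432) = 0.9859
  grad(y) = -0.0848, v = y - alpha*grad = 0.9932
  prox(v) = soft_thresh(0.9932, 0.1615) = 0.8317
f(x_2) = 3*0.8317^2 - 6*0.8317 + 1.88*|0.8317| = -1.3515


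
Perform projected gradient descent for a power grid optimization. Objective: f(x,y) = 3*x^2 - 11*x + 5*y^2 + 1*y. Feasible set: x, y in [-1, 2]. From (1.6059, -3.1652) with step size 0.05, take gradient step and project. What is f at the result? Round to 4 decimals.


Step 1: Compute gradient at (1.6059, -3.1652).
grad_x = 2*3*1.6059 - 11 = -1.3646
grad_y = 2*5*-3.1652 + 1 = -30.652
Step 2: Gradient step.
x_raw = 1.6059 - 0.05*-1.3646 = 1.6741
y_raw = -3.1652 - 0.05*-30.652 = -1.6326
Step 3: Project onto [-1, 2].
x_proj = clip(1.6741) = 1.6741
y_proj = clip(-1.6326) = -1.0
Step 4: Evaluate f.
f(1.6741, -1.0) = -6.0073


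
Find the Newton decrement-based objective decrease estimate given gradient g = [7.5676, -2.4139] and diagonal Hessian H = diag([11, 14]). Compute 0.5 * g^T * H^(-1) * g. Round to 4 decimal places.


Step 1: H is diagonal, so H^(-1) * g = [0.688, -0.1724].
Step 2: g^T H^(-1) g = sum_i g_i^2 / H_ii
  = (7.5676)^2/11 + (-2.4139)^2/14
  = 5.2062 + 0.4162 = 5.6224
Step 3: Objective decrease = 0.5 * g^T H^(-1) g = 2.8112


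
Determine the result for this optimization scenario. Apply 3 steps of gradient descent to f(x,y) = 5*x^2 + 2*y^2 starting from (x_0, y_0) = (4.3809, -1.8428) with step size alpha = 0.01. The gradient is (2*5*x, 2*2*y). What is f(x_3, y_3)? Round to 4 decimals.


Gradient descent on f(x,y) = 5*x^2 + 2*y^2.
Starting point: (4.3809, -1.8428), alpha = 0.01
Step 1: grad_x = 2*5*4.3809 = 43.809, grad_y = 2*2*-1.8428 = -7.3712
  x_1 = 4.3809 - 0.01*43.809 = 3.9428
  y_1 = -1.8428 - 0.01*-7.3712 = -1.7691
Step 2: grad_x = 2*5*3.9428 = 39.4281, grad_y = 2*2*-1.7691 = -7.0764
  x_2 = 3.9428 - 0.01*39.4281 = 3.5485
  y_2 = -1.7691 - 0.01*-7.0764 = -1.6983
Step 3: grad_x = 2*5*3.5485 = 35.4853, grad_y = 2*2*-1.6983 = -6.7933
  x_3 = 3.5485 - 0.01*35.4853 = 3.1937
  y_3 = -1.6983 - 0.01*-6.7933 = -1.6304
f(3.1937, -1.6304) = 5*3.1937^2 + 2*(-1.6304)^2 = 56.3142


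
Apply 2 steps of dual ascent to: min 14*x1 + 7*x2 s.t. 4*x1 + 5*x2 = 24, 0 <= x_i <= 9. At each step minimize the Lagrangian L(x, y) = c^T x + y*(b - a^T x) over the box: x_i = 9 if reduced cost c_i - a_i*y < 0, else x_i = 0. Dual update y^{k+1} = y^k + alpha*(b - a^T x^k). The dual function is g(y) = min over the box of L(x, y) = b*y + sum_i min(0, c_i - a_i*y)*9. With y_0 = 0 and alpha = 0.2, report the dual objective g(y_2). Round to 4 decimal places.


Dual ascent for LP: min 14*x1 + 7*x2, 4*x1 + 5*x2 = 24, 0 <= x_i <= 9
Step 1: y^k = 0.0, reduced costs: (14.0, 7.0)
  x^k = (0.0, 0.0), subgradient = b - a^T x = 24.0
  y^{k+1} = 0.0 + 0.2*24.0 = 4.8
Step 2: y^k = 4.8, reduced costs: (-5.2, -17.0)
  x^k = (9.0, 9.0), subgradient = b - a^T x = -57.0
  y^{k+1} = 4.8 + 0.2*-57.0 = -6.6
Dual objective at y_2 = -6.6: reduced costs (40.4, 40.0), box minimizer x = (0.0, 0.0)
g(y_2) = b*y + (c1 - a1*y)*x1 + (c2 - a2*y)*x2 = 24*(-6.6) + 40.4*0.0 + 40.0*0.0 = -158.4 + 0.0 + 0.0 = -158.4


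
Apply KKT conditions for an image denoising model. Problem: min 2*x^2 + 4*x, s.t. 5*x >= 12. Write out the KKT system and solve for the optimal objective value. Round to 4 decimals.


Step 1: Try lambda = 0 (constraint inactive).
x_unc = -4/(2*2) = -1.0
Check: 5*-1.0 = -5.0 < 12 -- violated!
Step 2: Constraint must be active: 5*x = 12
x* = 12/5 = 2.4
lambda = (2*2*2.4 + 4)/5 = 2.72
Step 3: Compute optimal value.
f(x*) = 2*2.4^2 + 4*2.4 = 21.12


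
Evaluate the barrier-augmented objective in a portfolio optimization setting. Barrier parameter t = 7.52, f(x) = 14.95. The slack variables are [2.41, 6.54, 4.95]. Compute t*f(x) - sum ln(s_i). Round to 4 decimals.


Step 1: Compute log-barrier.
ln values: [0.8796, 1.8779, 1.5994]
phi = -(0.8796 + 1.8779 + 1.5994) = -4.357
Step 2: Compute augmented objective.
t*f(x) = 7.52*14.95 = 112.424
Total = 112.424 - 4.357 = 108.067


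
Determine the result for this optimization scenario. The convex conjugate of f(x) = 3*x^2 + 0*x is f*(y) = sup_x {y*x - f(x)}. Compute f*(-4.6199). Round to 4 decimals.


f*(y) = sup_x {y*x - a*x^2 - b*x} = sup_x {(y-b)*x - a*x^2}
FOC: (y - b) - 2a*x = 0 => x* = (y - b)/(2a)
x* = (-4.6199 - 0)/(2*3) = -0.77
f*(-4.6199) = (y-b)^2/(4a) = (-4.6199 - 0)^2/(4*3)
= 21.3435/12 = 1.7786


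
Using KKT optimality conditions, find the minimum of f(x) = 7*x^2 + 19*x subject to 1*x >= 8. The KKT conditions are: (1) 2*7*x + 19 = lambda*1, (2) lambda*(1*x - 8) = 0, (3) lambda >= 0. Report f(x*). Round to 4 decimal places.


Step 1: Try lambda = 0 (constraint inactive).
x_unc = -19/(2*7) = -1.3571
Check: 1*-1.3571 = -1.3571 < 8 -- violated!
Step 2: Constraint must be active: 1*x = 8
x* = 8/1 = 8.0
lambda = (2*7*8.0 + 19)/1 = 131.0
Step 3: Compute optimal value.
f(x*) = 7*8.0^2 + 19*8.0 = 600.0


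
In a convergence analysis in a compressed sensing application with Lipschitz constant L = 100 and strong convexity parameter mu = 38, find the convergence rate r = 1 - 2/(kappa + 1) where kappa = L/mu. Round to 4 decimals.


Step 1: Compute the condition number.
kappa = L/mu = 100/38 = 2.6316
Step 2: Compute the convergence rate.
r = 1 - 2/(kappa + 1) = 1 - 2*mu/(L + mu) = (L - mu)/(L + mu) = 62/138 = 0.4493


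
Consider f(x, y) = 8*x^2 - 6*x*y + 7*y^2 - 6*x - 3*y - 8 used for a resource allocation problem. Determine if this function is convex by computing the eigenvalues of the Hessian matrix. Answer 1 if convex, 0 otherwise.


The Hessian of f(x,y) = 8*x^2 - 6*x*y + 7*y^2 - 6*x - 3*y - 8 is:
H = [[16, -6], [-6, 14]]
Trace = 16 + 14 = 30
Determinant = 16*14 - (-6)^2 = 188
Discriminant = (30)^2 - 4*188 = 148.0
Eigenvalues: lambda_1 = 8.9172, lambda_2 = 21.0828
The function is convex.

1


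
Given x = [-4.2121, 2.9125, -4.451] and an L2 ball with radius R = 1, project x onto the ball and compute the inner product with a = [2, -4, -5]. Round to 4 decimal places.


Step 1: Compute ||x|| (intermediates to 6 decimals).
||x|| = sqrt((-4.2121)^2 + 2.9125^2 + (-4.451)^2) = 6.784972
Step 2: Project.
Since ||x|| > R, scale = R/||x|| = 1/6.784972 = 0.147385, proj(x) = scale * x
proj(x) = [-0.6208, 0.429259, -0.656011]
Step 3: Dot product.
a^T * proj(x) = 2*(-0.6208) - 4*0.429259 - 5*(-0.656011) = 0.3214


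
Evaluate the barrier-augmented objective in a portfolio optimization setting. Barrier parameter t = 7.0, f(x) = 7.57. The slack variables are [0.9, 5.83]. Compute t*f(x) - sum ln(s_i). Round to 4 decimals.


Step 1: Compute log-barrier.
ln values: [-0.1054, 1.763]
phi = -(-0.1054 + 1.763) = -1.6577
Step 2: Compute augmented objective.
t*f(x) = 7.0*7.57 = 52.99
Total = 52.99 - 1.6577 = 51.3323


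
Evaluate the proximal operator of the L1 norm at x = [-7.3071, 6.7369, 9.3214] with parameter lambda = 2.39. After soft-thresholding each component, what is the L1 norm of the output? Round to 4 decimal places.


Soft-thresholding with lambda = 2.39:
prox(-7.3071) = sign(-7.3071)*max(|-7.3071| - 2.39, 0) = -4.9171
prox(6.7369) = sign(6.7369)*max(|6.7369| - 2.39, 0) = 4.3469
prox(9.3214) = sign(9.3214)*max(|9.3214| - 2.39, 0) = 6.9314
prox(x) = [-4.9171, 4.3469, 6.9314]
||prox(x)||_1 = 4.9171 + 4.3469 + 6.9314 = 16.1954


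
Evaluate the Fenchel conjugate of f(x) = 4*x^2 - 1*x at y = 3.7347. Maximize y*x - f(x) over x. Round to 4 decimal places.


f*(y) = sup_x {y*x - a*x^2 - b*x} = sup_x {(y-b)*x - a*x^2}
FOC: (y - b) - 2a*x = 0 => x* = (y - b)/(2a)
x* = (3.7347 + 1)/(2*4) = 0.5918
f*(3.7347) = (y-b)^2/(4a) = (3.7347 + 1)^2/(4*4)
= 22.4174/16 = 1.4011


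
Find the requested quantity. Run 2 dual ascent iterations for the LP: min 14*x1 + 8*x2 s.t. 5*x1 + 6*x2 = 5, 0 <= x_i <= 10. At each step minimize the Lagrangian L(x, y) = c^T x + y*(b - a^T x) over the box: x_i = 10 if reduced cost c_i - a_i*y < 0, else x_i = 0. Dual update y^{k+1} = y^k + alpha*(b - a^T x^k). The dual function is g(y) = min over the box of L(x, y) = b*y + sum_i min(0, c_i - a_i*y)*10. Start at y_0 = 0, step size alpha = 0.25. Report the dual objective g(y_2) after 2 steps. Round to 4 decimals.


Dual ascent for LP: min 14*x1 + 8*x2, 5*x1 + 6*x2 = 5, 0 <= x_i <= 10
Step 1: y^k = 0.0, reduced costs: (14.0, 8.0)
  x^k = (0.0, 0.0), subgradient = b - a^T x = 5.0
  y^{k+1} = 0.0 + 0.25*5.0 = 1.25
Step 2: y^k = 1.25, reduced costs: (7.75, 0.5)
  x^k = (0.0, 0.0), subgradient = b - a^T x = 5.0
  y^{k+1} = 1.25 + 0.25*5.0 = 2.5
Dual objective at y_2 = 2.5: reduced costs (1.5, -7.0), box minimizer x = (0.0, 10.0)
g(y_2) = b*y + (c1 - a1*y)*x1 + (c2 - a2*y)*x2 = 5*2.5 + 1.5*0.0 + (-7.0)*10.0 = 12.5 + 0.0 - 70.0 = -57.5


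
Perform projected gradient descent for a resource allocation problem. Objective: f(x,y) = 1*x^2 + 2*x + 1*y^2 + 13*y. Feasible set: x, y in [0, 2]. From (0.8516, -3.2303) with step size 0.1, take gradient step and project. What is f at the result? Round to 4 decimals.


Step 1: Compute gradient at (0.8516, -3.2303).
grad_x = 2*1*0.8516 + 2 = 3.7032
grad_y = 2*1*-3.2303 + 13 = 6.5394
Step 2: Gradient step.
x_raw = 0.8516 - 0.1*3.7032 = 0.4813
y_raw = -3.2303 - 0.1*6.5394 = -3.8842
Step 3: Project onto [0, 2].
x_proj = clip(0.4813) = 0.4813
y_proj = clip(-3.8842) = 0.0
Step 4: Evaluate f.
f(0.4813, 0.0) = 1.1942


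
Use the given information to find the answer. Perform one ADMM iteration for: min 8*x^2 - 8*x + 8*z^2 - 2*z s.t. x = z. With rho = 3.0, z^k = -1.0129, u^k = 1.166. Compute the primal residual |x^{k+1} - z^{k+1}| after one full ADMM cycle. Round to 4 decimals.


ADMM iteration with rho = 3.0, z^k = -1.0129, u^k = 1.166
Step 1: x-update.
Minimize 8*x^2 - 8*x + (3.0/2)*(x + 1.0129 + 1.166)^2
FOC: (2*8 + 3.0)*x = 8 + 3.0*(-1.0129 - 1.166)
x^{k+1} = 0.077
Step 2: z-update.
Minimize 8*z^2 - 2*z + (3.0/2)*(0.077 - z + 1.166)^2
FOC: (2*8 + 3.0)*z = 2 + 3.0*(0.077 + 1.166)
z^{k+1} = 0.3015
Step 3: u-update.
u^{k+1} = 1.166 + 0.077 - 0.3015 = 0.9415
Step 4: Primal residual = |0.077 - 0.3015| = 0.2245


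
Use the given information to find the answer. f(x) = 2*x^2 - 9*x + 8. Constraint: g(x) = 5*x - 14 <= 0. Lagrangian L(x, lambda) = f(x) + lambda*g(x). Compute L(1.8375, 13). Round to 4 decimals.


Step 1: Evaluate f(x).
f(1.8375) = 2*1.8375^2 - 9*1.8375 + 8 = -1.7847
Step 2: Evaluate g(x).
g(1.8375) = 5*1.8375 - 14 = -4.8125
Step 3: Compute Lagrangian.
L = -1.7847 + 13*-4.8125 = -64.3472


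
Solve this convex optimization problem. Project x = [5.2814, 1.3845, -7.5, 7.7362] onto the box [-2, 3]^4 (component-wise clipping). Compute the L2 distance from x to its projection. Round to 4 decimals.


Project each component onto [-2, 3].
clip(5.2814) = 3.0, clip(1.3845) = 1.3845, clip(-7.5) = -2.0, clip(7.7362) = 3.0
Projection = [3.0, 1.3845, -2.0, 3.0]
Squared diffs: [5.2048, 0.0, 30.25, 22.4316]
Distance = sqrt(57.8864) = 7.6083


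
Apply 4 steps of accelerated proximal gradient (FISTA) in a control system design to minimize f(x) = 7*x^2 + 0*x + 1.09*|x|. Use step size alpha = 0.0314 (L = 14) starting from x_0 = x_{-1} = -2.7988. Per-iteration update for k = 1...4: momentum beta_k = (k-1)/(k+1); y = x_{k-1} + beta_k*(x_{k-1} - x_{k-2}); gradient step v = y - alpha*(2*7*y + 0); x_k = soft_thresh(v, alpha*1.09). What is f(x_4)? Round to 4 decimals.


FISTA on f(x) = 7*x^2 + 0*x + 1.09*|x|
L = 14, alpha = 0.0314
Iteration 1: beta = 0.0, y = -2.7988 + 0.0*(-2.7988 + 2.7988) = -2.7988
  grad(y) = -39.1832, v = y - alpha*grad = -1.5684
  prox(v) = soft_thresh(-1.5684, 0.0342) = -1.5342
Iteration 2: beta = 0.3333, y = -1.5342 + 0.3333*(-1.5342 + 2.7988) = -1.1127
  grad(y) = -15.5777, v = y - alpha*grad = -0.6236
  prox(v) = soft_thresh(-0.6236, 0.0342) = -0.5893
Iteration 3: beta = 0.5, y = -0.5893 + 0.5*(-0.5893 + 1.5342) = -0.1169
  grad(y) = -1.6363, v = y - alpha*grad = -0.0655
  prox(v) = soft_thresh(-0.0655, 0.0342) = -0.0313
Iteration 4: beta = 0.6, y = -0.0313 + 0.6*(-0.0313 + 0.5893) = 0.3036
  grad(y) = 4.2498, v = y - alpha*grad = 0.1701
  prox(v) = soft_thresh(0.1701, 0.0342) = 0.1359
f(x_4) = 7*0.1359^2 + 0*0.1359 + 1.09*|0.1359| = 0.2774


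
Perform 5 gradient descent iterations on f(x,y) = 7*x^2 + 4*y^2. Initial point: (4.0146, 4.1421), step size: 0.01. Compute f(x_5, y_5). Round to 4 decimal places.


Gradient descent on f(x,y) = 7*x^2 + 4*y^2.
Starting point: (4.0146, 4.1421), alpha = 0.01
Step 1: grad_x = 2*7*4.0146 = 56.2044, grad_y = 2*4*4.1421 = 33.1368
  x_1 = 4.0146 - 0.01*56.2044 = 3.4526
  y_1 = 4.1421 - 0.01*33.1368 = 3.8107
Step 2: grad_x = 2*7*3.4526 = 48.3358, grad_y = 2*4*3.8107 = 30.4859
  x_2 = 3.4526 - 0.01*48.3358 = 2.9692
  y_2 = 3.8107 - 0.01*30.4859 = 3.5059
Step 3: grad_x = 2*7*2.9692 = 41.5688, grad_y = 2*4*3.5059 = 28.047
  x_3 = 2.9692 - 0.01*41.5688 = 2.5535
  y_3 = 3.5059 - 0.01*28.047 = 3.2254
Step 4: grad_x = 2*7*2.5535 = 35.7491, grad_y = 2*4*3.2254 = 25.8032
  x_4 = 2.5535 - 0.01*35.7491 = 2.196
  y_4 = 3.2254 - 0.01*25.8032 = 2.9674
Step 5: grad_x = 2*7*2.196 = 30.7443, grad_y = 2*4*2.9674 = 23.739
  x_5 = 2.196 - 0.01*30.7443 = 1.8886
  y_5 = 2.9674 - 0.01*23.739 = 2.73
f(1.8886, 2.73) = 7*1.8886^2 + 4*2.73^2 = 54.7782


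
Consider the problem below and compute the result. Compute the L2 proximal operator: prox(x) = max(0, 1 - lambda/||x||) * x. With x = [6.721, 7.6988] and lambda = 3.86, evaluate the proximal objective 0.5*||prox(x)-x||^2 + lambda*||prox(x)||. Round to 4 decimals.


Step 1: Compute ||x||.
||x|| = 10.2198
Step 2: Compute scaling factor.
scale = max(0, 1 - 3.86/10.2198) = 0.6223
Step 3: prox(x) = [4.1825, 4.791]
||prox(x)|| = 6.3598
Step 4: Proximal objective.
0.5*||prox-x||^2 = 7.4498
lambda*||prox|| = 24.5488
Total = 31.9984


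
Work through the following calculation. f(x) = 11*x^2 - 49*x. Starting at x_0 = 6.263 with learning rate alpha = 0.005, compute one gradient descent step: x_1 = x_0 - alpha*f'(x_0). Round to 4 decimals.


We compute the gradient at x_0 and apply the update.
f'(x) = 22*x - 49
f'(6.263) = 22*6.263 - 49 = 88.786
x_1 = 6.263 - 0.005*88.786 = 5.8191


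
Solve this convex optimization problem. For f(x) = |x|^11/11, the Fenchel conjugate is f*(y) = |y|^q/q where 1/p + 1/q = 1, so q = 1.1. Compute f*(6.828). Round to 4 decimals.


The conjugate exponent q satisfies 1/p + 1/q = 1.
p = 11, so q = 11/(11 - 1) = 1.1
|y|^q = 6.828^1.1 = 8.2741
f*(6.828) = 8.2741 / 1.1 = 7.5219


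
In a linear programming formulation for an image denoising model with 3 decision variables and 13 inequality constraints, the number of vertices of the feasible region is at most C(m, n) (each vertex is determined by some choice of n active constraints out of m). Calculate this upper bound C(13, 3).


Each vertex corresponds to some choice of n active constraints out of m, so the number of vertices is at most C(m, n) = m! / (n!(m-n)!).
m = 13, n = 3
Numerator: 13 * 12 * 11
Denominator: 3! = 6
C(13, 3) = 286


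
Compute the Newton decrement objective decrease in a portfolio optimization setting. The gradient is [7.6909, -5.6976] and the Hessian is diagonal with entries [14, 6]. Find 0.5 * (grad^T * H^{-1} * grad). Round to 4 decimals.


Step 1: H is diagonal, so H^(-1) * g = [0.5494, -0.9496].
Step 2: g^T H^(-1) g = sum_i g_i^2 / H_ii
  = (7.6909)^2/14 + (-5.6976)^2/6
  = 4.225 + 5.4104 = 9.6354
Step 3: Objective decrease = 0.5 * g^T H^(-1) g = 4.8177


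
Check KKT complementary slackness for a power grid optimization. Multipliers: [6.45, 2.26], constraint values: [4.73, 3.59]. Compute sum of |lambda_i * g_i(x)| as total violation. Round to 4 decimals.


KKT complementary slackness check:
lambda_1 * g_1 = 6.45 * 4.73 = 30.5085
lambda_2 * g_2 = 2.26 * 3.59 = 8.1134
Total violation = 30.5085 + 8.1134 = 38.6219


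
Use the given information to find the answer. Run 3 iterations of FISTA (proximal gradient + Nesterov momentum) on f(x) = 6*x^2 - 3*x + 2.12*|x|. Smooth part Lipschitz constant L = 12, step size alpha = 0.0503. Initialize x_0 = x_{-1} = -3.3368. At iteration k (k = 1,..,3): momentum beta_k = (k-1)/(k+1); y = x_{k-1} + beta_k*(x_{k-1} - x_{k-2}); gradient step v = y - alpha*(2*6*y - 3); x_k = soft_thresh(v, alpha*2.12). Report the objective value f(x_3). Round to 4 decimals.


FISTA on f(x) = 6*x^2 - 3*x + 2.12*|x|
L = 12, alpha = 0.0503
Iteration 1: beta = 0.0, y = -3.3368 + 0.0*(-3.3368 + 3.3368) = -3.3368
  grad(y) = -43.0416, v = y - alpha*grad = -1.1718
  prox(v) = soft_thresh(-1.1718, 0.1066) = -1.0652
Iteration 2: beta = 0.3333, y = -1.0652 + 0.3333*(-1.0652 + 3.3368) = -0.308
  grad(y) = -6.6955, v = y - alpha*grad = 0.0288
  prox(v) = soft_thresh(0.0288, 0.1066) = 0.0
Iteration 3: beta = 0.5, y = 0.0 + 0.5*(0.0 + 1.0652) = 0.5326
  grad(y) = 3.391, v = y - alpha*grad = 0.362
  prox(v) = soft_thresh(0.362, 0.1066) = 0.2554
f(x_3) = 6*0.2554^2 - 3*0.2554 + 2.12*|0.2554| = 0.1666


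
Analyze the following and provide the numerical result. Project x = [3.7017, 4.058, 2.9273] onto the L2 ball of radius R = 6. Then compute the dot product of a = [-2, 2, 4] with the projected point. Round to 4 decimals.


Step 1: Compute ||x|| (intermediates to 6 decimals).
||x|| = sqrt(3.7017^2 + 4.058^2 + 2.9273^2) = 6.224069
Step 2: Project.
Since ||x|| > R, scale = R/||x|| = 6/6.224069 = 0.964, proj(x) = scale * x
proj(x) = [3.568439, 3.911912, 2.821917]
Step 3: Dot product.
a^T * proj(x) = -2*3.568439 + 2*3.911912 + 4*2.821917 = 11.9746


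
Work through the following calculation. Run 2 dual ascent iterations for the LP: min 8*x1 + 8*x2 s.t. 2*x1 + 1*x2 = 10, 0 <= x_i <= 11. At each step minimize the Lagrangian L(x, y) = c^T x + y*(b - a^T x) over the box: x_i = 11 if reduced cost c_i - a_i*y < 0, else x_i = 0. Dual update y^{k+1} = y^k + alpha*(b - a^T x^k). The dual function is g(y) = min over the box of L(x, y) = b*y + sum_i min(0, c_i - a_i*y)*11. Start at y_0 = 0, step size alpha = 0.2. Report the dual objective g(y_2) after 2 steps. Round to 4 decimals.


Dual ascent for LP: min 8*x1 + 8*x2, 2*x1 + 1*x2 = 10, 0 <= x_i <= 11
Step 1: y^k = 0.0, reduced costs: (8.0, 8.0)
  x^k = (0.0, 0.0), subgradient = b - a^T x = 10.0
  y^{k+1} = 0.0 + 0.2*10.0 = 2.0
Step 2: y^k = 2.0, reduced costs: (4.0, 6.0)
  x^k = (0.0, 0.0), subgradient = b - a^T x = 10.0
  y^{k+1} = 2.0 + 0.2*10.0 = 4.0
Dual objective at y_2 = 4.0: reduced costs (0.0, 4.0), box minimizer x = (0.0, 0.0)
g(y_2) = b*y + (c1 - a1*y)*x1 + (c2 - a2*y)*x2 = 10*4.0 + 0.0*0.0 + 4.0*0.0 = 40.0 + 0.0 + 0.0 = 40.0


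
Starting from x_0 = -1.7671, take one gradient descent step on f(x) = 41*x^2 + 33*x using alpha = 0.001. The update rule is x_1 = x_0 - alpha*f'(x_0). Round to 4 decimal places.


We compute the gradient at x_0 and apply the update.
f'(x) = 82*x + 33
f'(-1.7671) = 82*-1.7671 + 33 = -111.9022
x_1 = -1.7671 - 0.001*-111.9022 = -1.6552


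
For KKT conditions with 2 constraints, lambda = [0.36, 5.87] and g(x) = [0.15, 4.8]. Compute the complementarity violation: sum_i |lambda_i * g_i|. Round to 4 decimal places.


KKT complementary slackness check:
lambda_1 * g_1 = 0.36 * 0.15 = 0.054
lambda_2 * g_2 = 5.87 * 4.8 = 28.176
Total violation = 0.054 + 28.176 = 28.23


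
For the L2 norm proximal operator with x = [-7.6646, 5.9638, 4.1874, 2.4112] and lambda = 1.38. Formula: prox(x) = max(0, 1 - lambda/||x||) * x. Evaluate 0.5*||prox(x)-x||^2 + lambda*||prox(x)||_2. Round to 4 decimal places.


Step 1: Compute ||x||.
||x|| = 10.8472
Step 2: Compute scaling factor.
scale = max(0, 1 - 1.38/10.8472) = 0.8728
Step 3: prox(x) = [-6.6895, 5.2051, 3.6547, 2.1044]
||prox(x)|| = 9.4672
Step 4: Proximal objective.
0.5*||prox-x||^2 = 0.9522
lambda*||prox|| = 13.0647
Total = 14.0169


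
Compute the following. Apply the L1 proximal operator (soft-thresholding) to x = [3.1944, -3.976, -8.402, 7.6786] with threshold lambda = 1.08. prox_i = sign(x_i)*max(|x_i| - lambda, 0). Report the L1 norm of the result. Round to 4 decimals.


Soft-thresholding with lambda = 1.08:
prox(3.1944) = sign(3.1944)*max(|3.1944| - 1.08, 0) = 2.1144
prox(-3.976) = sign(-3.976)*max(|-3.976| - 1.08, 0) = -2.896
prox(-8.402) = sign(-8.402)*max(|-8.402| - 1.08, 0) = -7.322
prox(7.6786) = sign(7.6786)*max(|7.6786| - 1.08, 0) = 6.5986
prox(x) = [2.1144, -2.896, -7.322, 6.5986]
||prox(x)||_1 = 2.1144 + 2.896 + 7.322 + 6.5986 = 18.931


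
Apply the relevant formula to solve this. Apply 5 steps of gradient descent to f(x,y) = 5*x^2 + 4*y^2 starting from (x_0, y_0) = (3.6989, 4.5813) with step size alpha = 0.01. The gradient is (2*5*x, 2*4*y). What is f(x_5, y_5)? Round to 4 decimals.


Gradient descent on f(x,y) = 5*x^2 + 4*y^2.
Starting point: (3.6989, 4.5813), alpha = 0.01
Step 1: grad_x = 2*5*3.6989 = 36.989, grad_y = 2*4*4.5813 = 36.6504
  x_1 = 3.6989 - 0.01*36.989 = 3.329
  y_1 = 4.5813 - 0.01*36.6504 = 4.2148
Step 2: grad_x = 2*5*3.329 = 33.2901, grad_y = 2*4*4.2148 = 33.7184
  x_2 = 3.329 - 0.01*33.2901 = 2.9961
  y_2 = 4.2148 - 0.01*33.7184 = 3.8776
Step 3: grad_x = 2*5*2.9961 = 29.9611, grad_y = 2*4*3.8776 = 31.0209
  x_3 = 2.9961 - 0.01*29.9611 = 2.6965
  y_3 = 3.8776 - 0.01*31.0209 = 3.5674
Step 4: grad_x = 2*5*2.6965 = 26.965, grad_y = 2*4*3.5674 = 28.5392
  x_4 = 2.6965 - 0.01*26.965 = 2.4268
  y_4 = 3.5674 - 0.01*28.5392 = 3.282
Step 5: grad_x = 2*5*2.4268 = 24.2685, grad_y = 2*4*3.282 = 26.2561
  x_5 = 2.4268 - 0.01*24.2685 = 2.1842
  y_5 = 3.282 - 0.01*26.2561 = 3.0195
f(2.1842, 3.0195) = 5*2.1842^2 + 4*3.0195^2 = 60.3212


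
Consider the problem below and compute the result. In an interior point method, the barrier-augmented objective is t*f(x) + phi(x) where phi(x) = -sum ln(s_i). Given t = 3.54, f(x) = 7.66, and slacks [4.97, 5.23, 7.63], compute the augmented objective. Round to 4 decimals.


Step 1: Compute log-barrier.
ln values: [1.6034, 1.6544, 2.0321]
phi = -(1.6034 + 1.6544 + 2.0321) = -5.2899
Step 2: Compute augmented objective.
t*f(x) = 3.54*7.66 = 27.1164
Total = 27.1164 - 5.2899 = 21.8265


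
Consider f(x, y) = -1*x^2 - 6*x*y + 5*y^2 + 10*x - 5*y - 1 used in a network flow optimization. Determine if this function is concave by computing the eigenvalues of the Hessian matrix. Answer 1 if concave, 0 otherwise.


The Hessian of f(x,y) = -1*x^2 - 6*x*y + 5*y^2 + 10*x - 5*y - 1 is:
H = [[-2, -6], [-6, 10]]
Trace = -2 + 10 = 8
Determinant = -2*10 - (-6)^2 = -56
Discriminant = (8)^2 - 4*-56 = 288.0
Eigenvalues: lambda_1 = -4.4853, lambda_2 = 12.4853
The function is not concave.

0


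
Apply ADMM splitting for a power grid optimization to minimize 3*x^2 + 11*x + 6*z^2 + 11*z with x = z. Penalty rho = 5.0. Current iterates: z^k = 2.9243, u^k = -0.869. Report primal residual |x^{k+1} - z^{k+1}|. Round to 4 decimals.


ADMM iteration with rho = 5.0, z^k = 2.9243, u^k = -0.869
Step 1: x-update.
Minimize 3*x^2 + 11*x + (5.0/2)*(x - 2.9243 - 0.869)^2
FOC: (2*3 + 5.0)*x = -11 + 5.0*(2.9243 + 0.869)
x^{k+1} = 0.7242
Step 2: z-update.
Minimize 6*z^2 + 11*z + (5.0/2)*(0.7242 - z - 0.869)^2
FOC: (2*6 + 5.0)*z = -11 + 5.0*(0.7242 - 0.869)
z^{k+1} = -0.6896
Step 3: u-update.
u^{k+1} = -0.869 + 0.7242 + 0.6896 = 0.5449
Step 4: Primal residual = |0.7242 + 0.6896| = 1.4139


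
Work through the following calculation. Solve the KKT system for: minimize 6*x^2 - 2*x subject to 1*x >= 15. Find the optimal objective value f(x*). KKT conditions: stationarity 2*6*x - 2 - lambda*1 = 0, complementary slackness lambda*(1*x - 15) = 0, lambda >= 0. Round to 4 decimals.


Step 1: Try lambda = 0 (constraint inactive).
x_unc = 2/(2*6) = 0.1667
Check: 1*0.1667 = 0.1667 < 15 -- violated!
Step 2: Constraint must be active: 1*x = 15
x* = 15/1 = 15.0
lambda = (2*6*15.0 - 2)/1 = 178.0
Step 3: Compute optimal value.
f(x*) = 6*15.0^2 - 2*15.0 = 1320.0


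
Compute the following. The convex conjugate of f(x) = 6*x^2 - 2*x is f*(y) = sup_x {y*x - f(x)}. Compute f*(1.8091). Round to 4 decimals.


f*(y) = sup_x {y*x - a*x^2 - b*x} = sup_x {(y-b)*x - a*x^2}
FOC: (y - b) - 2a*x = 0 => x* = (y - b)/(2a)
x* = (1.8091 + 2)/(2*6) = 0.3174
f*(1.8091) = (y-b)^2/(4a) = (1.8091 + 2)^2/(4*6)
= 14.5092/24 = 0.6046


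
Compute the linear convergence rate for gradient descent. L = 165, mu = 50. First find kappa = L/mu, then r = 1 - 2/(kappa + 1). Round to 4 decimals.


Step 1: Compute the condition number.
kappa = L/mu = 165/50 = 3.3
Step 2: Compute the convergence rate.
r = 1 - 2/(kappa + 1) = 1 - 2*mu/(L + mu) = (L - mu)/(L + mu) = 115/215 = 0.5349


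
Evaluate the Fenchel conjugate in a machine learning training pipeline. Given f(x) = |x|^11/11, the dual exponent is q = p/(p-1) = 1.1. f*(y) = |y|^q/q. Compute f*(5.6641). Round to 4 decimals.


The conjugate exponent q satisfies 1/p + 1/q = 1.
p = 11, so q = 11/(11 - 1) = 1.1
|y|^q = 5.6641^1.1 = 6.7367
f*(5.6641) = 6.7367 / 1.1 = 6.1242


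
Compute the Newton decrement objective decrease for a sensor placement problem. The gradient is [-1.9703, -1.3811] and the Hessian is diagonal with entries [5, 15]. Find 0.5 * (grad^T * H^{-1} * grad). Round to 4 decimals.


Step 1: H is diagonal, so H^(-1) * g = [-0.3941, -0.0921].
Step 2: g^T H^(-1) g = sum_i g_i^2 / H_ii
  = (-1.9703)^2/5 + (-1.3811)^2/15
  = 0.7764 + 0.1272 = 0.9036
Step 3: Objective decrease = 0.5 * g^T H^(-1) g = 0.4518


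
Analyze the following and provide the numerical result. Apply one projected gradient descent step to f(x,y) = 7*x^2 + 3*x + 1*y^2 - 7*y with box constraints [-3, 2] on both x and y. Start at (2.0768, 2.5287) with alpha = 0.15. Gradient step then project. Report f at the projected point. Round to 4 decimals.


Step 1: Compute gradient at (2.0768, 2.5287).
grad_x = 2*7*2.0768 + 3 = 32.0752
grad_y = 2*1*2.5287 - 7 = -1.9426
Step 2: Gradient step.
x_raw = 2.0768 - 0.15*32.0752 = -2.7345
y_raw = 2.5287 - 0.15*-1.9426 = 2.8201
Step 3: Project onto [-3, 2].
x_proj = clip(-2.7345) = -2.7345
y_proj = clip(2.8201) = 2.0
Step 4: Evaluate f.
f(-2.7345, 2.0) = 34.1382
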